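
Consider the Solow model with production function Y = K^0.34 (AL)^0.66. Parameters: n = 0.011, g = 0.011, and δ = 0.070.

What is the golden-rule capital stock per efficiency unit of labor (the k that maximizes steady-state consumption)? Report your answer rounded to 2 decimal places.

k_gold ≈ 7.25

The golden rule sets f'(k) = n + g + δ, i.e. α·k^(α−1) = n + g + δ.
So k^(1−α) = α / (n + g + δ) = 0.34 / 0.092 = 3.6957.
k_gold = 3.6957^(1/0.66) ≈ 7.2468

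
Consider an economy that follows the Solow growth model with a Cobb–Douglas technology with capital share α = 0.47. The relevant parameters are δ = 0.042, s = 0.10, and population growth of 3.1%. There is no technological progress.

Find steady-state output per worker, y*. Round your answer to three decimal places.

y* ≈ 1.322

At the steady state, Δk = 0, so s·k^α = (n + δ)·k.
Rearranging, k^(1−α) = s / (n + δ).
k^0.53 = 0.10 / (0.031 + 0.042) = 0.10 / 0.073 = 1.3699
k* = 1.3699^(1/0.53) ≈ 1.8109
y* = (k*)^α = 1.8109^0.47 ≈ 1.3219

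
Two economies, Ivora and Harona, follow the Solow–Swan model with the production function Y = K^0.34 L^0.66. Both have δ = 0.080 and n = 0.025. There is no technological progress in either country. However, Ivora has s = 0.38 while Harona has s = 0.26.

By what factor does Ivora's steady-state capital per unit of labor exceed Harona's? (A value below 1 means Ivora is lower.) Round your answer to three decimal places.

ratio ≈ 1.777

Steady-state k* = [s/(n + δ)]^(1/(1−α)), so the ratio is [ (s_I/(n + δ)_I) / (s_H/(n + δ)_H) ]^1.5152.
s_I/(n + δ)_I = 0.38/0.105 = 3.6190; s_H/(n + δ)_H = 0.26/0.105 = 2.4762.
Ratio = (3.6190/2.4762)^1.5152 = 1.4615^1.5152 ≈ 1.7771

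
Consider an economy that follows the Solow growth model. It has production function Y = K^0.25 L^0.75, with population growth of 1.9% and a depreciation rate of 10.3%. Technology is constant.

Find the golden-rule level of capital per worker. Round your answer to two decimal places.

The golden rule sets f'(k) = n + δ, i.e. α·k^(α−1) = n + δ.
So k^(1−α) = α / (n + δ) = 0.25 / 0.122 = 2.0492.
k_gold = 2.0492^(1/0.75) ≈ 2.6028

k_gold ≈ 2.60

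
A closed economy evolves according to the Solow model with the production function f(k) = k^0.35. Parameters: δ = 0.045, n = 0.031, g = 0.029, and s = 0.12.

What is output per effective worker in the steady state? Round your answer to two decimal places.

Steady state requires s·f(k) = (n + g + δ)·k, i.e. s·k^α = (n + g + δ)·k.
Dividing both sides by k: k^(1−α) = s / (n + g + δ).
k^0.65 = 0.12 / (0.031 + 0.029 + 0.045) = 0.12 / 0.105 = 1.1429
k* = 1.1429^(1/0.65) ≈ 1.2281
y* = (k*)^α = 1.2281^0.35 ≈ 1.0746

y* ≈ 1.07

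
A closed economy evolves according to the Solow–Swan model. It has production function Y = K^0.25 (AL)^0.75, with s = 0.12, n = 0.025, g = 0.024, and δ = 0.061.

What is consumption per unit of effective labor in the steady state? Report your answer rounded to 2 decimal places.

In steady state, investment equals break-even investment: s·k^α = (n + g + δ)·k.
Dividing both sides by k: k^(1−α) = s / (n + g + δ).
k^0.75 = 0.12 / (0.025 + 0.024 + 0.061) = 0.12 / 0.110 = 1.0909
k* = 1.0909^(1/0.75) ≈ 1.1230
y* = (k*)^α = 1.1230^0.25 ≈ 1.0294
c* = (1 − s)·y* = (1 − 0.12) × 1.0294 ≈ 0.9059

c* = 0.91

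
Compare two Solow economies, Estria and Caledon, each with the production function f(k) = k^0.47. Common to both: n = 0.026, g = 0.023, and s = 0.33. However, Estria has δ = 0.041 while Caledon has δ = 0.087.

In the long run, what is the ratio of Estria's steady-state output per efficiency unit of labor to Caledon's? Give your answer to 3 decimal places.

Steady-state y* = [s/(n + g + δ)]^(α/(1−α)), so the ratio is [ (s_E/(n + g + δ)_E) / (s_C/(n + g + δ)_C) ]^0.8868.
s_E/(n + g + δ)_E = 0.33/0.090 = 3.6667; s_C/(n + g + δ)_C = 0.33/0.136 = 2.4265.
Ratio = (3.6667/2.4265)^0.8868 = 1.5111^0.8868 ≈ 1.4421

ratio ≈ 1.442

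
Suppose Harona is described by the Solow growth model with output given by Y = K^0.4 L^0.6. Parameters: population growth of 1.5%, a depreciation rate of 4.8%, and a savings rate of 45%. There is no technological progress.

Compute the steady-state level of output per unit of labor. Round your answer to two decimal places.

y* ≈ 3.71

In steady state, investment equals break-even investment: s·k^α = (n + δ)·k.
Dividing both sides by k: k^(1−α) = s / (n + δ).
k^0.6 = 0.45 / (0.015 + 0.048) = 0.45 / 0.063 = 7.1429
k* = 7.1429^(1/0.6) ≈ 26.4926
y* = (k*)^α = 26.4926^0.4 ≈ 3.7089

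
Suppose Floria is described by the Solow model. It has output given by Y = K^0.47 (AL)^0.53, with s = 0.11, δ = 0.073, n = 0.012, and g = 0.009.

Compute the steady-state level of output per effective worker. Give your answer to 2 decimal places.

Steady state requires s·f(k) = (n + g + δ)·k, i.e. s·k^α = (n + g + δ)·k.
Rearranging, k^(1−α) = s / (n + g + δ).
k^0.53 = 0.11 / (0.012 + 0.009 + 0.073) = 0.11 / 0.094 = 1.1702
k* = 1.1702^(1/0.53) ≈ 1.3452
y* = (k*)^α = 1.3452^0.47 ≈ 1.1496

y* = 1.15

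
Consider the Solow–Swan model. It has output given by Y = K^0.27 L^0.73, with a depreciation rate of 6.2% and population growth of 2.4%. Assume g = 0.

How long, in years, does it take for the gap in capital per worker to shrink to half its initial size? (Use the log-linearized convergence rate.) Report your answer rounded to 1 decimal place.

t_½ ≈ 11.0 years

Near the steady state the convergence rate is λ = (1 − α)(n + δ).
λ = (1 − 0.27) × 0.086 = 0.73 × 0.086 = 0.06278
Half-life = ln 2 / λ = 0.6931 / 0.06278 ≈ 11.04 years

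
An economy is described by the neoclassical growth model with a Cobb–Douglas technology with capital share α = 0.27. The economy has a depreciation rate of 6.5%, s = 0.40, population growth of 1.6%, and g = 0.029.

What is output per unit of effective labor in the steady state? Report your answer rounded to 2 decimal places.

At the steady state, Δk = 0, so s·k^α = (n + g + δ)·k.
Dividing both sides by k: k^(1−α) = s / (n + g + δ).
k^0.73 = 0.40 / (0.016 + 0.029 + 0.065) = 0.40 / 0.110 = 3.6364
k* = 3.6364^(1/0.73) ≈ 5.8620
y* = (k*)^α = 5.8620^0.27 ≈ 1.6120

y* ≈ 1.61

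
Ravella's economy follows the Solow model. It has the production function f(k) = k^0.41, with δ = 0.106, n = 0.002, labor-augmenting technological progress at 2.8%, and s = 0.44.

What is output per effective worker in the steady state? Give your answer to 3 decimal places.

At the steady state, Δk = 0, so s·k^α = (n + g + δ)·k.
Dividing both sides by k: k^(1−α) = s / (n + g + δ).
k^0.59 = 0.44 / (0.002 + 0.028 + 0.106) = 0.44 / 0.136 = 3.2353
k* = 3.2353^(1/0.59) ≈ 7.3158
y* = (k*)^α = 7.3158^0.41 ≈ 2.2612

y* = 2.261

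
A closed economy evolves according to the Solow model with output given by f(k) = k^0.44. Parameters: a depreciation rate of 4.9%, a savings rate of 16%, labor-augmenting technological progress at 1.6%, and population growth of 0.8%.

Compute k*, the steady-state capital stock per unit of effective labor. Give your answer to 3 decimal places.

At the steady state, Δk = 0, so s·k^α = (n + g + δ)·k.
Dividing both sides by k: k^(1−α) = s / (n + g + δ).
k^0.56 = 0.16 / (0.008 + 0.016 + 0.049) = 0.16 / 0.073 = 2.1918
k* = 2.1918^(1/0.56) ≈ 4.0604

k* ≈ 4.060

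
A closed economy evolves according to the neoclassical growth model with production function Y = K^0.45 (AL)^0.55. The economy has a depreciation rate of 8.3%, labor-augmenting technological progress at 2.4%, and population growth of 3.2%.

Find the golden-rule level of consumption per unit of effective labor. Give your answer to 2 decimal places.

c_gold ≈ 1.44

At the golden rule, f'(k) = n + g + δ, so α·k^(α−1) = n + g + δ and k_gold = (α/(n + g + δ))^(1/(1−α)).
k_gold = (0.45/0.139)^(1/0.55) = 3.2374^1.8182 ≈ 8.4652
c_gold = f(k_gold) − (n + g + δ)·k_gold = 2.6148 − 0.139×8.4652 ≈ 1.4381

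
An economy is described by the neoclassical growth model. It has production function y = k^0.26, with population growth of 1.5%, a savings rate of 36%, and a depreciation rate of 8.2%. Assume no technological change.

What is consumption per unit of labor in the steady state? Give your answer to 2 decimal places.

In steady state, investment equals break-even investment: s·k^α = (n + δ)·k.
Dividing both sides by k: k^(1−α) = s / (n + δ).
k^0.74 = 0.36 / (0.015 + 0.082) = 0.36 / 0.097 = 3.7113
k* = 3.7113^(1/0.74) ≈ 5.8834
y* = (k*)^α = 5.8834^0.26 ≈ 1.5853
c* = (1 − s)·y* = (1 − 0.36) × 1.5853 ≈ 1.0146

c* ≈ 1.01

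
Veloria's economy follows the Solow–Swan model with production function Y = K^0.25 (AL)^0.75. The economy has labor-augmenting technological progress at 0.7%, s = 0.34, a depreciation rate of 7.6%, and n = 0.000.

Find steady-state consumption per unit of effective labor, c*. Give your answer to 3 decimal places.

Steady state requires s·f(k) = (n + g + δ)·k, i.e. s·k^α = (n + g + δ)·k.
Rearranging, k^(1−α) = s / (n + g + δ).
k^0.75 = 0.34 / (0.000 + 0.007 + 0.076) = 0.34 / 0.083 = 4.0964
k* = 4.0964^(1/0.75) ≈ 6.5545
y* = (k*)^α = 6.5545^0.25 ≈ 1.6001
c* = (1 − s)·y* = (1 − 0.34) × 1.6001 ≈ 1.0561

c* ≈ 1.056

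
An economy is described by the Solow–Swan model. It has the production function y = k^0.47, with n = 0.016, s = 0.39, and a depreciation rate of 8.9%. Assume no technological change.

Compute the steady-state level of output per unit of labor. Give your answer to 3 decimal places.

y* ≈ 3.202

Steady state requires s·f(k) = (n + δ)·k, i.e. s·k^α = (n + δ)·k.
Rearranging, k^(1−α) = s / (n + δ).
k^0.53 = 0.39 / (0.016 + 0.089) = 0.39 / 0.105 = 3.7143
k* = 3.7143^(1/0.53) ≈ 11.8916
y* = (k*)^α = 11.8916^0.47 ≈ 3.2016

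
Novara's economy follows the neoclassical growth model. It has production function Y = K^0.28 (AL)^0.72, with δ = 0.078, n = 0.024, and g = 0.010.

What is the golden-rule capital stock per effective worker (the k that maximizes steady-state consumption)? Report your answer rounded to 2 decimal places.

k_gold ≈ 3.57

The golden rule sets f'(k) = n + g + δ, i.e. α·k^(α−1) = n + g + δ.
So k^(1−α) = α / (n + g + δ) = 0.28 / 0.112 = 2.5000.
k_gold = 2.5000^(1/0.72) ≈ 3.5702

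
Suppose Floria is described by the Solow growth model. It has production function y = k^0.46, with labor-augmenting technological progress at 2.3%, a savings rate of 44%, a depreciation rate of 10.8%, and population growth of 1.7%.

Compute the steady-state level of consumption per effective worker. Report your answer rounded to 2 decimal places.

Steady state requires s·f(k) = (n + g + δ)·k, i.e. s·k^α = (n + g + δ)·k.
Dividing both sides by k: k^(1−α) = s / (n + g + δ).
k^0.54 = 0.44 / (0.017 + 0.023 + 0.108) = 0.44 / 0.148 = 2.9730
k* = 2.9730^(1/0.54) ≈ 7.5212
y* = (k*)^α = 7.5212^0.46 ≈ 2.5298
c* = (1 − s)·y* = (1 − 0.44) × 2.5298 ≈ 1.4167

c* ≈ 1.42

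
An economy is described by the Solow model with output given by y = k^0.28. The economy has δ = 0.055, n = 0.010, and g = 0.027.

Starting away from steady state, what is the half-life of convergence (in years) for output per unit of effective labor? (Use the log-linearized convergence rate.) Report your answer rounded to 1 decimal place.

Near the steady state the convergence rate is λ = (1 − α)(n + g + δ).
λ = (1 − 0.28) × 0.092 = 0.72 × 0.092 = 0.06624
Half-life = ln 2 / λ = 0.6931 / 0.06624 ≈ 10.46 years

about 10.5 years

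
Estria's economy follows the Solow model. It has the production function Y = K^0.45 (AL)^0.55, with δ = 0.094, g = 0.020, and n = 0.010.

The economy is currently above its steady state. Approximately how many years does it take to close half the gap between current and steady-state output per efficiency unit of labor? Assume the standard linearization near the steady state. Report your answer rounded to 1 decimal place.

Near the steady state the convergence rate is λ = (1 − α)(n + g + δ).
λ = (1 − 0.45) × 0.124 = 0.55 × 0.124 = 0.0682
Half-life = ln 2 / λ = 0.6931 / 0.0682 ≈ 10.16 years

t_½ ≈ 10.2 years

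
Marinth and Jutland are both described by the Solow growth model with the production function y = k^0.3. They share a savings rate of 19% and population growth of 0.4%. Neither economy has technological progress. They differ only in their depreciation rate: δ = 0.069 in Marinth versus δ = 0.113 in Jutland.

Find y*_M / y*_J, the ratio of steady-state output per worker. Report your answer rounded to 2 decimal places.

Steady-state y* = [s/(n + δ)]^(α/(1−α)), so the ratio is [ (s_M/(n + δ)_M) / (s_J/(n + δ)_J) ]^0.4286.
s_M/(n + δ)_M = 0.19/0.073 = 2.6027; s_J/(n + δ)_J = 0.19/0.117 = 1.6239.
Ratio = (2.6027/1.6239)^0.4286 = 1.6027^0.4286 ≈ 1.2241

ratio ≈ 1.22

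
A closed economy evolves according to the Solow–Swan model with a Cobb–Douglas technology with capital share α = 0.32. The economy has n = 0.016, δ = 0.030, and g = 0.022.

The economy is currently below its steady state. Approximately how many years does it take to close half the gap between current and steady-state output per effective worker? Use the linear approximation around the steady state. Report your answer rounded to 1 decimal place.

half-life ≈ 15.0 years

Near the steady state the convergence rate is λ = (1 − α)(n + g + δ).
λ = (1 − 0.32) × 0.068 = 0.68 × 0.068 = 0.04624
Half-life = ln 2 / λ = 0.6931 / 0.04624 ≈ 14.99 years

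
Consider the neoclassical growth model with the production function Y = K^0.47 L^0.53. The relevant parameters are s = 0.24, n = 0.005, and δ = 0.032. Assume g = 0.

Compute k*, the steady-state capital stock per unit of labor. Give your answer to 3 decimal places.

k* ≈ 34.048

Steady state requires s·f(k) = (n + δ)·k, i.e. s·k^α = (n + δ)·k.
Rearranging, k^(1−α) = s / (n + δ).
k^0.53 = 0.24 / (0.005 + 0.032) = 0.24 / 0.037 = 6.4865
k* = 6.4865^(1/0.53) ≈ 34.0483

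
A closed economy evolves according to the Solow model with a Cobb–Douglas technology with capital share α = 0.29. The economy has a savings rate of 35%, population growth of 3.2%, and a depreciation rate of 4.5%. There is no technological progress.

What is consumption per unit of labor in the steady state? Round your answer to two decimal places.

c* ≈ 1.21

Steady state requires s·f(k) = (n + δ)·k, i.e. s·k^α = (n + δ)·k.
Rearranging, k^(1−α) = s / (n + δ).
k^0.71 = 0.35 / (0.032 + 0.045) = 0.35 / 0.077 = 4.5455
k* = 4.5455^(1/0.71) ≈ 8.4367
y* = (k*)^α = 8.4367^0.29 ≈ 1.8561
c* = (1 − s)·y* = (1 − 0.35) × 1.8561 ≈ 1.2065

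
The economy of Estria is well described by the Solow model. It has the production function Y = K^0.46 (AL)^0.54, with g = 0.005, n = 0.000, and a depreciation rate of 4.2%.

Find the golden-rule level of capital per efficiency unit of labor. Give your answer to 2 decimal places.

k_gold ≈ 68.32

The golden rule sets f'(k) = n + g + δ, i.e. α·k^(α−1) = n + g + δ.
So k^(1−α) = α / (n + g + δ) = 0.46 / 0.047 = 9.7872.
k_gold = 9.7872^(1/0.54) ≈ 68.3208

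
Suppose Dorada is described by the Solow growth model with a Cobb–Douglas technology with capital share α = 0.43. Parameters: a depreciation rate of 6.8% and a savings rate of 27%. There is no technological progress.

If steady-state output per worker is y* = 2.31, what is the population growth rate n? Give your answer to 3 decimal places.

n ≈ 0.021

At the steady state, Δk = 0, so s·k^α = (n + δ)·k.
Since y* = [s/(n + δ)]^(α/(1−α)), we have s/(n + δ) = (y*)^((1−α)/α) = 2.31^1.3256 = 3.0339.
Therefore n + δ = s / 3.0339 = 0.27 / 3.0339 = 0.0890, so n = 0.0890 − 0.068 = 0.0210.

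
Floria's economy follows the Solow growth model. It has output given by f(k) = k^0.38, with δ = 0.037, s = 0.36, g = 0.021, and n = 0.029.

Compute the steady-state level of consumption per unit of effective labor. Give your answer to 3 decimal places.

In steady state, investment equals break-even investment: s·k^α = (n + g + δ)·k.
Dividing both sides by k: k^(1−α) = s / (n + g + δ).
k^0.62 = 0.36 / (0.029 + 0.021 + 0.037) = 0.36 / 0.087 = 4.1379
k* = 4.1379^(1/0.62) ≈ 9.8811
y* = (k*)^α = 9.8811^0.38 ≈ 2.3880
c* = (1 − s)·y* = (1 − 0.36) × 2.3880 ≈ 1.5283

c* = 1.528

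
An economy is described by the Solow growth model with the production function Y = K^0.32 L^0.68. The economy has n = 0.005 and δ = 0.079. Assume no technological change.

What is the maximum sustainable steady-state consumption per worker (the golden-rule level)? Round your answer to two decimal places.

c_gold ≈ 1.28

At the golden rule, f'(k) = n + δ, so α·k^(α−1) = n + δ and k_gold = (α/(n + δ))^(1/(1−α)).
k_gold = (0.32/0.084)^(1/0.68) = 3.8095^1.4706 ≈ 7.1487
c_gold = f(k_gold) − (n + δ)·k_gold = 1.8765 − 0.084×7.1487 ≈ 1.2760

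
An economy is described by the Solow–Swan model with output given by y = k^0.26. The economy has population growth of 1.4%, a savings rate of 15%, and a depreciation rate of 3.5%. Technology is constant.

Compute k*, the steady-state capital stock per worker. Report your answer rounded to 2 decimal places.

At the steady state, Δk = 0, so s·k^α = (n + δ)·k.
Rearranging, k^(1−α) = s / (n + δ).
k^0.74 = 0.15 / (0.014 + 0.035) = 0.15 / 0.049 = 3.0612
k* = 3.0612^(1/0.74) ≈ 4.5353

k* ≈ 4.54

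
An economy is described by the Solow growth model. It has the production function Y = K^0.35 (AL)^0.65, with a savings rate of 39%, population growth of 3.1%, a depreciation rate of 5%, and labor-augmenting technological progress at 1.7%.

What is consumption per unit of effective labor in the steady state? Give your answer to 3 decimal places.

c* = 1.283

At the steady state, Δk = 0, so s·k^α = (n + g + δ)·k.
Rearranging, k^(1−α) = s / (n + g + δ).
k^0.65 = 0.39 / (0.031 + 0.017 + 0.050) = 0.39 / 0.098 = 3.9796
k* = 3.9796^(1/0.65) ≈ 8.3720
y* = (k*)^α = 8.3720^0.35 ≈ 2.1037
c* = (1 − s)·y* = (1 − 0.39) × 2.1037 ≈ 1.2833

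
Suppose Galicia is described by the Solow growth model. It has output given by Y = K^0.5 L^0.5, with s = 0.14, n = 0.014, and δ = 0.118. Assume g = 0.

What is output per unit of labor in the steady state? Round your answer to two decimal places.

At the steady state, Δk = 0, so s·k^α = (n + δ)·k.
Rearranging, k^(1−α) = s / (n + δ).
k^0.5 = 0.14 / (0.014 + 0.118) = 0.14 / 0.132 = 1.0606
k* = 1.0606^(1/0.5) ≈ 1.1249
y* = (k*)^α = 1.1249^0.5 ≈ 1.0606

y* = 1.06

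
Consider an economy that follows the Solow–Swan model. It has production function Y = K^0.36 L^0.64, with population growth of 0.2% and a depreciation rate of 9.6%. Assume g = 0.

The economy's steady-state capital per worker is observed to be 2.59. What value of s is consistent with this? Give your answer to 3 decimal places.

s ≈ 0.180

At the steady state, Δk = 0, so s·k^α = (n + δ)·k.
So s / (n + δ) = (k*)^(1−α) = 2.59^0.64 = 1.8387.
Therefore s = 1.8387 × (n + δ) = 1.8387 × 0.098 = 0.1802.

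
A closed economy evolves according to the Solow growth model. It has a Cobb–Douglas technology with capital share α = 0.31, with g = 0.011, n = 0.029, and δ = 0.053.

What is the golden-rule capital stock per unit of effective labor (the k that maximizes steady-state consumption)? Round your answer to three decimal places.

The golden rule sets f'(k) = n + g + δ, i.e. α·k^(α−1) = n + g + δ.
So k^(1−α) = α / (n + g + δ) = 0.31 / 0.093 = 3.3333.
k_gold = 3.3333^(1/0.69) ≈ 5.7252

k_gold ≈ 5.725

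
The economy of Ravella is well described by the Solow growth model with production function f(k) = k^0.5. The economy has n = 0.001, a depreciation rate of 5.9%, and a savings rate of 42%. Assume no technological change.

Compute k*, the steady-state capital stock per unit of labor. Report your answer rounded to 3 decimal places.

Steady state requires s·f(k) = (n + δ)·k, i.e. s·k^α = (n + δ)·k.
Rearranging, k^(1−α) = s / (n + δ).
k^0.5 = 0.42 / (0.001 + 0.059) = 0.42 / 0.060 = 7.0000
k* = 7.0000^(1/0.5) ≈ 49.0000

k* ≈ 49.000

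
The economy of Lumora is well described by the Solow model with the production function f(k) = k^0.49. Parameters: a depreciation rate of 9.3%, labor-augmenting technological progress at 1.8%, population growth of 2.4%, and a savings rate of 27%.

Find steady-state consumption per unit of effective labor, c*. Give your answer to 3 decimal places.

In steady state, investment equals break-even investment: s·k^α = (n + g + δ)·k.
Rearranging, k^(1−α) = s / (n + g + δ).
k^0.51 = 0.27 / (0.024 + 0.018 + 0.093) = 0.27 / 0.135 = 2.0000
k* = 2.0000^(1/0.51) ≈ 3.8927
y* = (k*)^α = 3.8927^0.49 ≈ 1.9464
c* = (1 − s)·y* = (1 − 0.27) × 1.9464 ≈ 1.4209

c* ≈ 1.421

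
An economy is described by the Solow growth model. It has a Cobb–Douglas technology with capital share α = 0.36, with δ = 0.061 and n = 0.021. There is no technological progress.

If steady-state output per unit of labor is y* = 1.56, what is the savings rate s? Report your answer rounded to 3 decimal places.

s ≈ 0.181

In steady state, investment equals break-even investment: s·k^α = (n + δ)·k.
Since y* = [s/(n + δ)]^(α/(1−α)), we have s/(n + δ) = (y*)^((1−α)/α) = 1.56^1.7778 = 2.2046.
Therefore s = 2.2046 × (n + δ) = 2.2046 × 0.082 = 0.1808.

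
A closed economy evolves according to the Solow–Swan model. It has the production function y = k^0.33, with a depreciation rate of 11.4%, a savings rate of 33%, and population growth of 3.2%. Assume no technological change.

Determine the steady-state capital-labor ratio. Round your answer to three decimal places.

Steady state requires s·f(k) = (n + δ)·k, i.e. s·k^α = (n + δ)·k.
Dividing both sides by k: k^(1−α) = s / (n + δ).
k^0.67 = 0.33 / (0.032 + 0.114) = 0.33 / 0.146 = 2.2603
k* = 2.2603^(1/0.67) ≈ 3.3776

k* ≈ 3.378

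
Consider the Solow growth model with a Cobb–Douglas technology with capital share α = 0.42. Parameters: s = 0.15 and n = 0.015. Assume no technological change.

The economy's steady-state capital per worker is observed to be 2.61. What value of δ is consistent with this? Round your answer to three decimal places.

δ ≈ 0.071

At the steady state, Δk = 0, so s·k^α = (n + δ)·k.
So s / (n + δ) = (k*)^(1−α) = 2.61^0.58 = 1.7444.
Therefore n + δ = s / 1.7444 = 0.15 / 1.7444 = 0.0860, so δ = 0.0860 − 0.015 = 0.0710.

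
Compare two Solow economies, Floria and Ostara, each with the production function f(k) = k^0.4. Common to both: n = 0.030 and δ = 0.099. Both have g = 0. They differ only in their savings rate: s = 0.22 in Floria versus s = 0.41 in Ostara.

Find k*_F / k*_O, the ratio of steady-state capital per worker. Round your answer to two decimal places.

k*_F / k*_O ≈ 0.35

Steady-state k* = [s/(n + δ)]^(1/(1−α)), so the ratio is [ (s_F/(n + δ)_F) / (s_O/(n + δ)_O) ]^1.6667.
s_F/(n + δ)_F = 0.22/0.129 = 1.7054; s_O/(n + δ)_O = 0.41/0.129 = 3.1783.
Ratio = (1.7054/3.1783)^1.6667 = 0.5366^1.6667 ≈ 0.3543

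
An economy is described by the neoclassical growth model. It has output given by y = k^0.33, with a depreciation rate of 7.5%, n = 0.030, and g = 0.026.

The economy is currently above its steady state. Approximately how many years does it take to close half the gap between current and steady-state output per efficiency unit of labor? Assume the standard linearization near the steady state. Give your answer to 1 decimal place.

t_½ ≈ 7.9 years

Near the steady state the convergence rate is λ = (1 − α)(n + g + δ).
λ = (1 − 0.33) × 0.131 = 0.67 × 0.131 = 0.08777
Half-life = ln 2 / λ = 0.6931 / 0.08777 ≈ 7.90 years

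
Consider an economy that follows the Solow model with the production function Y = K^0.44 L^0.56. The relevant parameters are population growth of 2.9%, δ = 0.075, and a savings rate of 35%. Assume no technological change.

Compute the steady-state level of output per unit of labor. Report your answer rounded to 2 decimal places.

Steady state requires s·f(k) = (n + δ)·k, i.e. s·k^α = (n + δ)·k.
Dividing both sides by k: k^(1−α) = s / (n + δ).
k^0.56 = 0.35 / (0.029 + 0.075) = 0.35 / 0.104 = 3.3654
k* = 3.3654^(1/0.56) ≈ 8.7325
y* = (k*)^α = 8.7325^0.44 ≈ 2.5948

y* ≈ 2.59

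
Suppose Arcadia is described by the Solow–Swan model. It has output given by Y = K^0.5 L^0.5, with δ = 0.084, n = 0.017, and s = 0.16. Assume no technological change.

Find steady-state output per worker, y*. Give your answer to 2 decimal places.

In steady state, investment equals break-even investment: s·k^α = (n + δ)·k.
Dividing both sides by k: k^(1−α) = s / (n + δ).
k^0.5 = 0.16 / (0.017 + 0.084) = 0.16 / 0.101 = 1.5842
k* = 1.5842^(1/0.5) ≈ 2.5097
y* = (k*)^α = 2.5097^0.5 ≈ 1.5842

y* ≈ 1.58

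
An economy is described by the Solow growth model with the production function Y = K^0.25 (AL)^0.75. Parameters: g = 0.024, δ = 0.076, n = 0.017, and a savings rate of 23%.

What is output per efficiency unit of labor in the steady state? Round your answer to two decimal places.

In steady state, investment equals break-even investment: s·k^α = (n + g + δ)·k.
Rearranging, k^(1−α) = s / (n + g + δ).
k^0.75 = 0.23 / (0.017 + 0.024 + 0.076) = 0.23 / 0.117 = 1.9658
k* = 1.9658^(1/0.75) ≈ 2.4626
y* = (k*)^α = 2.4626^0.25 ≈ 1.2527

y* = 1.25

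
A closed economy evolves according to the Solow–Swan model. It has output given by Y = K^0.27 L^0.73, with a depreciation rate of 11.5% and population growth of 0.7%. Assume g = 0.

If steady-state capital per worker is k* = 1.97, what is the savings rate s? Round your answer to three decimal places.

Steady state requires s·f(k) = (n + δ)·k, i.e. s·k^α = (n + δ)·k.
So s / (n + δ) = (k*)^(1−α) = 1.97^0.73 = 1.6404.
Therefore s = 1.6404 × (n + δ) = 1.6404 × 0.122 = 0.2001.

s ≈ 0.200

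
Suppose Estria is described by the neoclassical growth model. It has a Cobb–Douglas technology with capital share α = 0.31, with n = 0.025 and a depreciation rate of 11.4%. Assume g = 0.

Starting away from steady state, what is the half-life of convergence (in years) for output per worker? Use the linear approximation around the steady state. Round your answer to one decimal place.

Near the steady state the convergence rate is λ = (1 − α)(n + δ).
λ = (1 − 0.31) × 0.139 = 0.69 × 0.139 = 0.09591
Half-life = ln 2 / λ = 0.6931 / 0.09591 ≈ 7.23 years

half-life ≈ 7.2 years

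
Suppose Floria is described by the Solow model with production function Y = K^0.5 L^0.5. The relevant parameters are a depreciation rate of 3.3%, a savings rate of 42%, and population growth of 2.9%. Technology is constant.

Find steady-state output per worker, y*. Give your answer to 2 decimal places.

At the steady state, Δk = 0, so s·k^α = (n + δ)·k.
Dividing both sides by k: k^(1−α) = s / (n + δ).
k^0.5 = 0.42 / (0.029 + 0.033) = 0.42 / 0.062 = 6.7742
k* = 6.7742^(1/0.5) ≈ 45.8898
y* = (k*)^α = 45.8898^0.5 ≈ 6.7742

y* = 6.77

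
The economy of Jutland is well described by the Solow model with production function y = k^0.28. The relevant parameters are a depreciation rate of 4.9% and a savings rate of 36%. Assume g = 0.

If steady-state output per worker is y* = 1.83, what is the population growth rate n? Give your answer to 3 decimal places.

n ≈ 0.027

Steady state requires s·f(k) = (n + δ)·k, i.e. s·k^α = (n + δ)·k.
Since y* = [s/(n + δ)]^(α/(1−α)), we have s/(n + δ) = (y*)^((1−α)/α) = 1.83^2.5714 = 4.7301.
Therefore n + δ = s / 4.7301 = 0.36 / 4.7301 = 0.0761, so n = 0.0761 − 0.049 = 0.0271.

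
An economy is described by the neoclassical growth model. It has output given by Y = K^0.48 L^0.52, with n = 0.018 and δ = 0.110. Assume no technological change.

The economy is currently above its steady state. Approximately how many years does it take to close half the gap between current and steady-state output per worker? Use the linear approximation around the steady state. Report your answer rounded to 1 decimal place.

about 10.4 years

Near the steady state the convergence rate is λ = (1 − α)(n + δ).
λ = (1 − 0.48) × 0.128 = 0.52 × 0.128 = 0.06656
Half-life = ln 2 / λ = 0.6931 / 0.06656 ≈ 10.41 years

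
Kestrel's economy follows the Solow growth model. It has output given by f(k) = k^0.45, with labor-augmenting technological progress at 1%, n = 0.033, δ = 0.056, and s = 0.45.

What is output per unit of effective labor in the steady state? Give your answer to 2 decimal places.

Steady state requires s·f(k) = (n + g + δ)·k, i.e. s·k^α = (n + g + δ)·k.
Dividing both sides by k: k^(1−α) = s / (n + g + δ).
k^0.55 = 0.45 / (0.033 + 0.010 + 0.056) = 0.45 / 0.099 = 4.5455
k* = 4.5455^(1/0.55) ≈ 15.6893
y* = (k*)^α = 15.6893^0.45 ≈ 3.4516

y* ≈ 3.45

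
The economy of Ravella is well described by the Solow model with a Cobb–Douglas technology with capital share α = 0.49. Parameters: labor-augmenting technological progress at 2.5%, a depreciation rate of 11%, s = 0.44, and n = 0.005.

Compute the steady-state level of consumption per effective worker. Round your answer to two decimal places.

At the steady state, Δk = 0, so s·k^α = (n + g + δ)·k.
Dividing both sides by k: k^(1−α) = s / (n + g + δ).
k^0.51 = 0.44 / (0.005 + 0.025 + 0.110) = 0.44 / 0.140 = 3.1429
k* = 3.1429^(1/0.51) ≈ 9.4440
y* = (k*)^α = 9.4440^0.49 ≈ 3.0049
c* = (1 − s)·y* = (1 − 0.44) × 3.0049 ≈ 1.6827

c* ≈ 1.68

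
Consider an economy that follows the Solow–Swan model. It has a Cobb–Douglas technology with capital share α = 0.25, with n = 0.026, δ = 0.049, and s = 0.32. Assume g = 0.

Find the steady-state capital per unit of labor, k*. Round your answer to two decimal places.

In steady state, investment equals break-even investment: s·k^α = (n + δ)·k.
Dividing both sides by k: k^(1−α) = s / (n + δ).
k^0.75 = 0.32 / (0.026 + 0.049) = 0.32 / 0.075 = 4.2667
k* = 4.2667^(1/0.75) ≈ 6.9203

k* ≈ 6.92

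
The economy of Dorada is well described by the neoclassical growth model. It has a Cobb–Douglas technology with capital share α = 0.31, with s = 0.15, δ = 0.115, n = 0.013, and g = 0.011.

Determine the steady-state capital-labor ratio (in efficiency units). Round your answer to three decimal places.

In steady state, investment equals break-even investment: s·k^α = (n + g + δ)·k.
Rearranging, k^(1−α) = s / (n + g + δ).
k^0.69 = 0.15 / (0.013 + 0.011 + 0.115) = 0.15 / 0.139 = 1.0791
k* = 1.0791^(1/0.69) ≈ 1.1166

k* = 1.117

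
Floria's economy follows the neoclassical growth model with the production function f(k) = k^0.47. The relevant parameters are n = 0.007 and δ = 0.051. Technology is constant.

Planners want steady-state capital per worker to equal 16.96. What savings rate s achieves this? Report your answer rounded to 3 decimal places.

At the steady state, Δk = 0, so s·k^α = (n + δ)·k.
So s / (n + δ) = (k*)^(1−α) = 16.96^0.53 = 4.4833.
Therefore s = 4.4833 × (n + δ) = 4.4833 × 0.058 = 0.2600.

s ≈ 0.260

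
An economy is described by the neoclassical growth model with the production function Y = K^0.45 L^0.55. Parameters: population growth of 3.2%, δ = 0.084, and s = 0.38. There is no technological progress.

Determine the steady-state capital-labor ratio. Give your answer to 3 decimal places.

k* ≈ 8.649

Steady state requires s·f(k) = (n + δ)·k, i.e. s·k^α = (n + δ)·k.
Dividing both sides by k: k^(1−α) = s / (n + δ).
k^0.55 = 0.38 / (0.032 + 0.084) = 0.38 / 0.116 = 3.2759
k* = 3.2759^(1/0.55) ≈ 8.6490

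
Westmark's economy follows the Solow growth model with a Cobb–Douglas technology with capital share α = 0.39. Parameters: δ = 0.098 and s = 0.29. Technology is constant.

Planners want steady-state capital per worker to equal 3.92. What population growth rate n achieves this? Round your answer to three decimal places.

At the steady state, Δk = 0, so s·k^α = (n + δ)·k.
So s / (n + δ) = (k*)^(1−α) = 3.92^0.61 = 2.3009.
Therefore n + δ = s / 2.3009 = 0.29 / 2.3009 = 0.1260, so n = 0.1260 − 0.098 = 0.0280.

n ≈ 0.028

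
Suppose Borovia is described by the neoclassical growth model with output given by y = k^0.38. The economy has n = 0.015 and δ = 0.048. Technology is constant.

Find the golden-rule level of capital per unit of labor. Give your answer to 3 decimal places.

k_gold ≈ 18.146

The golden rule sets f'(k) = n + δ, i.e. α·k^(α−1) = n + δ.
So k^(1−α) = α / (n + δ) = 0.38 / 0.063 = 6.0317.
k_gold = 6.0317^(1/0.62) ≈ 18.1457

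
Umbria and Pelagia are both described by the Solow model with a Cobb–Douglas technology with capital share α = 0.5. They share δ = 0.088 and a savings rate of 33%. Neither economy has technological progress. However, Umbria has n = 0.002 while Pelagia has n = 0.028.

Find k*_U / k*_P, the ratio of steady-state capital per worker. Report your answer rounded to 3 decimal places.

k*_U / k*_P ≈ 1.661

Steady-state k* = [s/(n + δ)]^(1/(1−α)), so the ratio is [ (s_U/(n + δ)_U) / (s_P/(n + δ)_P) ]^2.
s_U/(n + δ)_U = 0.33/0.090 = 3.6667; s_P/(n + δ)_P = 0.33/0.116 = 2.8448.
Ratio = (3.6667/2.8448)^2 = 1.2889^2 ≈ 1.6613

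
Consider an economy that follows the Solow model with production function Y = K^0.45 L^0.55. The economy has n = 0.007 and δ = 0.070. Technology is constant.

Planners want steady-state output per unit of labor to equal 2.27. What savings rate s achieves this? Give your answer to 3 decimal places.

In steady state, investment equals break-even investment: s·k^α = (n + δ)·k.
Since y* = [s/(n + δ)]^(α/(1−α)), we have s/(n + δ) = (y*)^((1−α)/α) = 2.27^1.2222 = 2.7235.
Therefore s = 2.7235 × (n + δ) = 2.7235 × 0.077 = 0.2097.

s ≈ 0.210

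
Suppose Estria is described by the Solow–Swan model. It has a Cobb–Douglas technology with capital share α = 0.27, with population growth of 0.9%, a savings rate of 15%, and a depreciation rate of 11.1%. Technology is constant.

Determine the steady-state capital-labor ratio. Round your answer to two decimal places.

At the steady state, Δk = 0, so s·k^α = (n + δ)·k.
Rearranging, k^(1−α) = s / (n + δ).
k^0.73 = 0.15 / (0.009 + 0.111) = 0.15 / 0.120 = 1.2500
k* = 1.2500^(1/0.73) ≈ 1.3575

k* ≈ 1.36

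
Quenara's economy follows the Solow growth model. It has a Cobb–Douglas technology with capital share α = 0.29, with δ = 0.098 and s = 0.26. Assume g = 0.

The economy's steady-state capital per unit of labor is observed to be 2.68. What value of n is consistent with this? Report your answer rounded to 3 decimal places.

n ≈ 0.031

At the steady state, Δk = 0, so s·k^α = (n + δ)·k.
So s / (n + δ) = (k*)^(1−α) = 2.68^0.71 = 2.0136.
Therefore n + δ = s / 2.0136 = 0.26 / 2.0136 = 0.1291, so n = 0.1291 − 0.098 = 0.0311.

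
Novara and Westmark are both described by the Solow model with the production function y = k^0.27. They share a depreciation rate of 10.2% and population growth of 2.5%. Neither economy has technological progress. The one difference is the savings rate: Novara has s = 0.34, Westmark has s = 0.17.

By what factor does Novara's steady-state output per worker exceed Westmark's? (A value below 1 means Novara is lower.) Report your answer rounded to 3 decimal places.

y*_N / y*_W ≈ 1.292

Steady-state y* = [s/(n + δ)]^(α/(1−α)), so the ratio is [ (s_N/(n + δ)_N) / (s_W/(n + δ)_W) ]^0.3699.
s_N/(n + δ)_N = 0.34/0.127 = 2.6772; s_W/(n + δ)_W = 0.17/0.127 = 1.3386.
Ratio = (2.6772/1.3386)^0.3699 = 2.0000^0.3699 ≈ 1.2923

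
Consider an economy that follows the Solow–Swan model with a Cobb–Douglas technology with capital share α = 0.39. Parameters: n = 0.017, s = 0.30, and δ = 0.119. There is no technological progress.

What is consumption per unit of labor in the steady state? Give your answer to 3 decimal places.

c* = 1.161

Steady state requires s·f(k) = (n + δ)·k, i.e. s·k^α = (n + δ)·k.
Rearranging, k^(1−α) = s / (n + δ).
k^0.61 = 0.30 / (0.017 + 0.119) = 0.30 / 0.136 = 2.2059
k* = 2.2059^(1/0.61) ≈ 3.6581
y* = (k*)^α = 3.6581^0.39 ≈ 1.6583
c* = (1 − s)·y* = (1 − 0.30) × 1.6583 ≈ 1.1608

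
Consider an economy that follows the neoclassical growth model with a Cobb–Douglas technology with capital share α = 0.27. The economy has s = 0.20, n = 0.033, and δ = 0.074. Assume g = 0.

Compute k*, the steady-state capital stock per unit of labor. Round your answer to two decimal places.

At the steady state, Δk = 0, so s·k^α = (n + δ)·k.
Dividing both sides by k: k^(1−α) = s / (n + δ).
k^0.73 = 0.20 / (0.033 + 0.074) = 0.20 / 0.107 = 1.8692
k* = 1.8692^(1/0.73) ≈ 2.3558

k* ≈ 2.36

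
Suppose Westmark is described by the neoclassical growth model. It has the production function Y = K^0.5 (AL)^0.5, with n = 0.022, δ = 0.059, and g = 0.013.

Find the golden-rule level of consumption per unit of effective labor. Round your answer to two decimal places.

At the golden rule, f'(k) = n + g + δ, so α·k^(α−1) = n + g + δ and k_gold = (α/(n + g + δ))^(1/(1−α)).
k_gold = (0.5/0.094)^(1/0.5) = 5.3191^2 ≈ 28.2928
c_gold = f(k_gold) − (n + g + δ)·k_gold = 5.3191 − 0.094×28.2928 ≈ 2.6596

c_gold ≈ 2.66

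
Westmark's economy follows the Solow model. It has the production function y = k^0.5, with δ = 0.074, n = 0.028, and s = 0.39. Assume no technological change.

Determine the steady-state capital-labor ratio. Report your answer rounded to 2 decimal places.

k* ≈ 14.62

In steady state, investment equals break-even investment: s·k^α = (n + δ)·k.
Rearranging, k^(1−α) = s / (n + δ).
k^0.5 = 0.39 / (0.028 + 0.074) = 0.39 / 0.102 = 3.8235
k* = 3.8235^(1/0.5) ≈ 14.6192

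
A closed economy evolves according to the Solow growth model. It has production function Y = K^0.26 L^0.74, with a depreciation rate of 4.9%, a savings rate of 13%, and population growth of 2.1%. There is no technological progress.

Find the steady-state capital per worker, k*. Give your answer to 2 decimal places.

In steady state, investment equals break-even investment: s·k^α = (n + δ)·k.
Rearranging, k^(1−α) = s / (n + δ).
k^0.74 = 0.13 / (0.021 + 0.049) = 0.13 / 0.070 = 1.8571
k* = 1.8571^(1/0.74) ≈ 2.3083

k* ≈ 2.31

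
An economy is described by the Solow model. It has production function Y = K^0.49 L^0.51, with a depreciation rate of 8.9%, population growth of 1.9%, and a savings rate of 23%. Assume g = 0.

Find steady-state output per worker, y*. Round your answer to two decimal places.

y* ≈ 2.07

Steady state requires s·f(k) = (n + δ)·k, i.e. s·k^α = (n + δ)·k.
Rearranging, k^(1−α) = s / (n + δ).
k^0.51 = 0.23 / (0.019 + 0.089) = 0.23 / 0.108 = 2.1296
k* = 2.1296^(1/0.51) ≈ 4.4027
y* = (k*)^α = 4.4027^0.49 ≈ 2.0674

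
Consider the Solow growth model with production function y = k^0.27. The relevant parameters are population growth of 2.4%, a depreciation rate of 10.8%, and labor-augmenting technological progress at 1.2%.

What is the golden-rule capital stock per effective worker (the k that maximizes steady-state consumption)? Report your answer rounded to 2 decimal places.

The golden rule sets f'(k) = n + g + δ, i.e. α·k^(α−1) = n + g + δ.
So k^(1−α) = α / (n + g + δ) = 0.27 / 0.144 = 1.8750.
k_gold = 1.8750^(1/0.73) ≈ 2.3658

k_gold ≈ 2.37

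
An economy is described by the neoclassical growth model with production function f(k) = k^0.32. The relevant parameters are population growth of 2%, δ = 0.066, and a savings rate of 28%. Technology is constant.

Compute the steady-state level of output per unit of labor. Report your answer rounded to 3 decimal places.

y* = 1.743

Steady state requires s·f(k) = (n + δ)·k, i.e. s·k^α = (n + δ)·k.
Dividing both sides by k: k^(1−α) = s / (n + δ).
k^0.68 = 0.28 / (0.020 + 0.066) = 0.28 / 0.086 = 3.2558
k* = 3.2558^(1/0.68) ≈ 5.6742
y* = (k*)^α = 5.6742^0.32 ≈ 1.7428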